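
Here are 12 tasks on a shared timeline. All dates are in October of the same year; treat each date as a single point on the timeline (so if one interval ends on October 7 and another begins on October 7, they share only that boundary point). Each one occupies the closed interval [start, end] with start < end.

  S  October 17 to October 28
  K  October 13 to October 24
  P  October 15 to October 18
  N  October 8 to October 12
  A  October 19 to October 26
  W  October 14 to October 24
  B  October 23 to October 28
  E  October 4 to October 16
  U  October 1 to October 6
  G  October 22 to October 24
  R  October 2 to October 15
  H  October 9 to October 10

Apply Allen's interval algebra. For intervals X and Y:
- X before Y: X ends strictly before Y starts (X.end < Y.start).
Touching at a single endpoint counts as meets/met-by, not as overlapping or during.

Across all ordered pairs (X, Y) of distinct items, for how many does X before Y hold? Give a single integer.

34

Checking all 132 ordered pairs for relation 'before'; matching pairs in alphabetical order:
(E, A): E before A ✓
(E, B): E before B ✓
(E, G): E before G ✓
(E, S): E before S ✓
(H, A): H before A ✓
(H, B): H before B ✓
(H, G): H before G ✓
(H, K): H before K ✓
(H, P): H before P ✓
(H, S): H before S ✓
(H, W): H before W ✓
(N, A): N before A ✓
(N, B): N before B ✓
(N, G): N before G ✓
(N, K): N before K ✓
(N, P): N before P ✓
(N, S): N before S ✓
(N, W): N before W ✓
(P, A): P before A ✓
(P, B): P before B ✓
(P, G): P before G ✓
(R, A): R before A ✓
(R, B): R before B ✓
(R, G): R before G ✓
... plus 10 further pairs not listed.
Count: 34.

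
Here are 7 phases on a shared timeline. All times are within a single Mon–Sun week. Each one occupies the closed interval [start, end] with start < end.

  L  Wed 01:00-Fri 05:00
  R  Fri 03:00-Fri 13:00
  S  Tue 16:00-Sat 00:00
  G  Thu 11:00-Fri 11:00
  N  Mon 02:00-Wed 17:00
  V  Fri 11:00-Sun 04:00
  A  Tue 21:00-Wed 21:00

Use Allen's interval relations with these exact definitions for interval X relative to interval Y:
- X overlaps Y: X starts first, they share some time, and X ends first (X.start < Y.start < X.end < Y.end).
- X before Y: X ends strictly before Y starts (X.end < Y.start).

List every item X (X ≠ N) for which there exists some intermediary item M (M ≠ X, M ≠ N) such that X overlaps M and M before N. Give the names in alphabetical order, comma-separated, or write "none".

Target N = [Mon 02:00, Wed 17:00].
Intermediaries M with M before N: none.
Union: none.

none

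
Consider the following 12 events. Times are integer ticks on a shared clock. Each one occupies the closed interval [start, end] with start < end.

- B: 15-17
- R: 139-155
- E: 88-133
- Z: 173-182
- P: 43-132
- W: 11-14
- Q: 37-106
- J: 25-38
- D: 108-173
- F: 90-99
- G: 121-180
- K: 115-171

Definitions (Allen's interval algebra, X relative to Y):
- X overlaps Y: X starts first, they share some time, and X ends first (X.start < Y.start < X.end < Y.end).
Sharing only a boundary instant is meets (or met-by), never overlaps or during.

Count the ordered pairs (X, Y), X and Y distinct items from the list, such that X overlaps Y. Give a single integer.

Checking all 132 ordered pairs for relation 'overlaps'; matching pairs in alphabetical order:
(D, G): D overlaps G ✓
(E, D): E overlaps D ✓
(E, G): E overlaps G ✓
(E, K): E overlaps K ✓
(G, Z): G overlaps Z ✓
(J, Q): J overlaps Q ✓
(K, G): K overlaps G ✓
(P, D): P overlaps D ✓
(P, E): P overlaps E ✓
(P, G): P overlaps G ✓
(P, K): P overlaps K ✓
(Q, E): Q overlaps E ✓
(Q, P): Q overlaps P ✓
Count: 13.

13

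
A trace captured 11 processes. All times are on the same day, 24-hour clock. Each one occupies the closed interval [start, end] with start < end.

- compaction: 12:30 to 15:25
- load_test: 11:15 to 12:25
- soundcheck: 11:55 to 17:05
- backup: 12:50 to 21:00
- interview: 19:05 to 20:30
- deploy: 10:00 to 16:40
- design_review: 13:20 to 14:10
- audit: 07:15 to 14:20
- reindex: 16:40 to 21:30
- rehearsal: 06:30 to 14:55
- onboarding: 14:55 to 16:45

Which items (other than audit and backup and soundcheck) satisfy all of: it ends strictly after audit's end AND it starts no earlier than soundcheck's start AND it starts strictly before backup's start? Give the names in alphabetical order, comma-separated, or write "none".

Conditions: its end is strictly after audit's end (X.end > 14:20) AND its start is no earlier than soundcheck's start (X.start >= 11:55) AND its start is strictly before backup's start (X.start < 12:50).
compaction: end 15:25 > 14:20? ✓; start 12:30 >= 11:55? ✓; start 12:30 < 12:50? ✓ → yes.
deploy: end 16:40 > 14:20? ✓; start 10:00 >= 11:55? ✗; start 10:00 < 12:50? ✓ → no.
design_review: end 14:10 > 14:20? ✗; start 13:20 >= 11:55? ✓; start 13:20 < 12:50? ✗ → no.
interview: end 20:30 > 14:20? ✓; start 19:05 >= 11:55? ✓; start 19:05 < 12:50? ✗ → no.
load_test: end 12:25 > 14:20? ✗; start 11:15 >= 11:55? ✗; start 11:15 < 12:50? ✓ → no.
onboarding: end 16:45 > 14:20? ✓; start 14:55 >= 11:55? ✓; start 14:55 < 12:50? ✗ → no.
rehearsal: end 14:55 > 14:20? ✓; start 06:30 >= 11:55? ✗; start 06:30 < 12:50? ✓ → no.
reindex: end 21:30 > 14:20? ✓; start 16:40 >= 11:55? ✓; start 16:40 < 12:50? ✗ → no.
Result: compaction.

compaction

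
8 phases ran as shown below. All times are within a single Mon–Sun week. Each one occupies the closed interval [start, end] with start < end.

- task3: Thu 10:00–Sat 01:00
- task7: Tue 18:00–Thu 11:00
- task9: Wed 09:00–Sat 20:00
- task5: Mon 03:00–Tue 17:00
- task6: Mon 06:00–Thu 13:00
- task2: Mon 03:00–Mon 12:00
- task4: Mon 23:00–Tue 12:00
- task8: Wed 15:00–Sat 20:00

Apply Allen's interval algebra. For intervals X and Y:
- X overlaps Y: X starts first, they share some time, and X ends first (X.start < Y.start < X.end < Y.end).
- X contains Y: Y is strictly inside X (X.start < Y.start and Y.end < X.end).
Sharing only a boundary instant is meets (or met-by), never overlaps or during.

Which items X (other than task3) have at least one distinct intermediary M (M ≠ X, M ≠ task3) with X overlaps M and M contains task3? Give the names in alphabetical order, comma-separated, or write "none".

task6, task7

Target task3 = [Thu 10:00, Sat 01:00].
Intermediaries M with M contains task3: task8, task9.
Via task8 — items with X overlaps task8: task6, task7.
Via task9 — items with X overlaps task9: task6, task7.
Union: task6, task7.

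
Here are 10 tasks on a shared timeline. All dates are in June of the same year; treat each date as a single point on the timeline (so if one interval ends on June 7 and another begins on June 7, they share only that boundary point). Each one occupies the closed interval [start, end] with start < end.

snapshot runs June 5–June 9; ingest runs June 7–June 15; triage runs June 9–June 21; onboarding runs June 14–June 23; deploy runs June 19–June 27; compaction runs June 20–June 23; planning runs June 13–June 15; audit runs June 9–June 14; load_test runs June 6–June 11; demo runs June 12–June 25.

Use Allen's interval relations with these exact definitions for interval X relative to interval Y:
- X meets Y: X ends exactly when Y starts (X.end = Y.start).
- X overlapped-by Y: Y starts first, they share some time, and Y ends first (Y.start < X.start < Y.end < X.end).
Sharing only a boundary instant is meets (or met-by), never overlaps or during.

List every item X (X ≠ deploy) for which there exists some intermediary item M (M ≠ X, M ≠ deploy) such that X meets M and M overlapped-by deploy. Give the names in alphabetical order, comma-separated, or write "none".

Target deploy = [June 19, June 27].
Intermediaries M with M overlapped-by deploy: none.
Union: none.

none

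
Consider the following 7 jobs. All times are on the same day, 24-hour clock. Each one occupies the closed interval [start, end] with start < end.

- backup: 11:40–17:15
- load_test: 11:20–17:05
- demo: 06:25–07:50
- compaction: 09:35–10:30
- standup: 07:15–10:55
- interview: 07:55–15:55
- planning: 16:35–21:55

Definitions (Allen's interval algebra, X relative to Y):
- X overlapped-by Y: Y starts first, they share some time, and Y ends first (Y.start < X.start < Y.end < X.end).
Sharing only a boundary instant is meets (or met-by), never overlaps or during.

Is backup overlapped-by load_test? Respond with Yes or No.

backup = [11:40, 17:15], load_test = [11:20, 17:05].
Actual relation of backup to load_test: overlapped-by.
Asked whether 'overlapped-by' holds → Yes.

Yes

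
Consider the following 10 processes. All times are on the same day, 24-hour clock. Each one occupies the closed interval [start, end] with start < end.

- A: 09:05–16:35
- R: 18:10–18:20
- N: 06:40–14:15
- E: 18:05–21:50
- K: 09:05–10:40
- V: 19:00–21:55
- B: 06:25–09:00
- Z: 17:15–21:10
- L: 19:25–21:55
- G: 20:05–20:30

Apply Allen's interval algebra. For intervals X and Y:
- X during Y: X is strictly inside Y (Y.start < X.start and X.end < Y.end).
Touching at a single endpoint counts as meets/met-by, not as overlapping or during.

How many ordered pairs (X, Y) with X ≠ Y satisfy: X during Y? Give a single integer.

Checking all 90 ordered pairs for relation 'during'; matching pairs in alphabetical order:
(G, E): G during E ✓
(G, L): G during L ✓
(G, V): G during V ✓
(G, Z): G during Z ✓
(K, N): K during N ✓
(R, E): R during E ✓
(R, Z): R during Z ✓
Count: 7.

7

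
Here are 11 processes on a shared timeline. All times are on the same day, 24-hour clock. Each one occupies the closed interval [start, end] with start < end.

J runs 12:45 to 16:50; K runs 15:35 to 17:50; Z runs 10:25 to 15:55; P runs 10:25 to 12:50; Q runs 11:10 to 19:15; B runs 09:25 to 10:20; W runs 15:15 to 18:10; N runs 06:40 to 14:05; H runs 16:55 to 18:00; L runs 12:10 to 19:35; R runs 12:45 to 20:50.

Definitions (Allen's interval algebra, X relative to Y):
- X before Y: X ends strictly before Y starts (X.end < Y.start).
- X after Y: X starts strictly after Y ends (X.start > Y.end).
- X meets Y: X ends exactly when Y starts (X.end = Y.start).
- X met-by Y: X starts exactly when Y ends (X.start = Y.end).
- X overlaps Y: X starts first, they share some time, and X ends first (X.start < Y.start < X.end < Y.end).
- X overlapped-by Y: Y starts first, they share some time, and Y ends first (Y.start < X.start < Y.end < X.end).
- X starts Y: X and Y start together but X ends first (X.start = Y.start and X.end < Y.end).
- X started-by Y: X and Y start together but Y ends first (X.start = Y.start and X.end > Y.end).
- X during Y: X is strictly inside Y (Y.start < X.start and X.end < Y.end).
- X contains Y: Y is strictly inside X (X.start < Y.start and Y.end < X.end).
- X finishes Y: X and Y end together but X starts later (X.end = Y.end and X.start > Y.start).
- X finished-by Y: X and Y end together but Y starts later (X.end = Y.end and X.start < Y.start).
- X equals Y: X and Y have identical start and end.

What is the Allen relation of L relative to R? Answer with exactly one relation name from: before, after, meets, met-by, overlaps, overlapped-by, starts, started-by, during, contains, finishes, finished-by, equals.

L = [12:10, 19:35]; R = [12:45, 20:50].
Compare endpoints: L.start < R.start, L.start < R.end, L.end > R.start, L.end < R.end.
That pattern is 'overlaps'.

overlaps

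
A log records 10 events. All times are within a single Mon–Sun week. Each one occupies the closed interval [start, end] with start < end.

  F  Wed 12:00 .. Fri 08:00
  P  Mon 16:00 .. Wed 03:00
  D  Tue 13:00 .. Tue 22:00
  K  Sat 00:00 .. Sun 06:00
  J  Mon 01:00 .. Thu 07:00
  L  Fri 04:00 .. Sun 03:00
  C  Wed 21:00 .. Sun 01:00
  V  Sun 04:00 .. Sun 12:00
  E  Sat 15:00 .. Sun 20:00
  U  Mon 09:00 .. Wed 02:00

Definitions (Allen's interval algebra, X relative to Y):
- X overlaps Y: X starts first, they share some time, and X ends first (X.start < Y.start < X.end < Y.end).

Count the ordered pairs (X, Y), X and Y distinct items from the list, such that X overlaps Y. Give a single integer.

12

Checking all 90 ordered pairs for relation 'overlaps'; matching pairs in alphabetical order:
(C, E): C overlaps E ✓
(C, K): C overlaps K ✓
(C, L): C overlaps L ✓
(F, C): F overlaps C ✓
(F, L): F overlaps L ✓
(J, C): J overlaps C ✓
(J, F): J overlaps F ✓
(K, E): K overlaps E ✓
(K, V): K overlaps V ✓
(L, E): L overlaps E ✓
(L, K): L overlaps K ✓
(U, P): U overlaps P ✓
Count: 12.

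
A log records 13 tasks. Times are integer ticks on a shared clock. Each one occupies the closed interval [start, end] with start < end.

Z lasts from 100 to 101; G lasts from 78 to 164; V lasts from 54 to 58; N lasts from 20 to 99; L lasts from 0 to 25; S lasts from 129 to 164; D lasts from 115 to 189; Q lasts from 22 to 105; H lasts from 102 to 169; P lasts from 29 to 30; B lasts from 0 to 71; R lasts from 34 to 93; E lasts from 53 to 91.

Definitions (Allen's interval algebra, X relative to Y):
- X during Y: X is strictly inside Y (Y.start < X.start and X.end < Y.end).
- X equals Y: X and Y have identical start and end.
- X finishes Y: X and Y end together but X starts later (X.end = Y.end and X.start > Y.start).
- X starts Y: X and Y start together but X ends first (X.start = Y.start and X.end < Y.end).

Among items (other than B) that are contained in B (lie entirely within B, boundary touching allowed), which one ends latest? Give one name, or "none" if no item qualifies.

Target B = [0, 71].
D [115, 189] → after → excluded.
E [53, 91] → overlapped-by → excluded.
G [78, 164] → after → excluded.
H [102, 169] → after → excluded.
L [0, 25] → starts → candidate.
N [20, 99] → overlapped-by → excluded.
P [29, 30] → during → candidate.
Q [22, 105] → overlapped-by → excluded.
R [34, 93] → overlapped-by → excluded.
S [129, 164] → after → excluded.
V [54, 58] → during → candidate.
Z [100, 101] → after → excluded.
Among candidates, latest end is 58 → V.

V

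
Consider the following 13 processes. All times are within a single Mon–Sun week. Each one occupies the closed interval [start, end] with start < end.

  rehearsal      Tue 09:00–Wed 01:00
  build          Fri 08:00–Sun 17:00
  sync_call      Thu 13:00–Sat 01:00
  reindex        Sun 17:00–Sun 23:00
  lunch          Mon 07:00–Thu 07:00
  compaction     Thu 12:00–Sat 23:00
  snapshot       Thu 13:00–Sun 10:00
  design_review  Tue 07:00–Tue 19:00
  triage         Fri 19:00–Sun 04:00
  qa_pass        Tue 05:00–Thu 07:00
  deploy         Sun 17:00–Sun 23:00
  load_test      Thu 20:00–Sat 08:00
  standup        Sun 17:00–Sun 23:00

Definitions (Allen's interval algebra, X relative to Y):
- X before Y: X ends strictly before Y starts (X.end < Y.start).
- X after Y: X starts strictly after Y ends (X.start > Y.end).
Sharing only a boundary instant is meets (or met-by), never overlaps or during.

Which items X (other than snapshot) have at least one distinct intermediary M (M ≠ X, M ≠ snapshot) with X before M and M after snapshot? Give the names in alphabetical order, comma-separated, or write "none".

compaction, design_review, load_test, lunch, qa_pass, rehearsal, sync_call, triage

Target snapshot = [Thu 13:00, Sun 10:00].
Intermediaries M with M after snapshot: deploy, reindex, standup.
Via deploy — items with X before deploy: compaction, design_review, load_test, lunch, qa_pass, rehearsal, sync_call, triage.
Via reindex — items with X before reindex: compaction, design_review, load_test, lunch, qa_pass, rehearsal, sync_call, triage.
Via standup — items with X before standup: compaction, design_review, load_test, lunch, qa_pass, rehearsal, sync_call, triage.
Union: compaction, design_review, load_test, lunch, qa_pass, rehearsal, sync_call, triage.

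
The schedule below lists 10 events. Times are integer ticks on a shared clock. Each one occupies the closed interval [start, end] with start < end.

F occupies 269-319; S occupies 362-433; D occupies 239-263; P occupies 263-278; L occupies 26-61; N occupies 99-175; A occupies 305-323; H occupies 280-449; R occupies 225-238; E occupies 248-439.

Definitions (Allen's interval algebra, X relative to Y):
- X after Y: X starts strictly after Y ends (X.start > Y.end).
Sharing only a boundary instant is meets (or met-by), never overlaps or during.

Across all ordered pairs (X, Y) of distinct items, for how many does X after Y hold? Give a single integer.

33

Checking all 90 ordered pairs for relation 'after'; matching pairs in alphabetical order:
(A, D): A after D ✓
(A, L): A after L ✓
(A, N): A after N ✓
(A, P): A after P ✓
(A, R): A after R ✓
(D, L): D after L ✓
(D, N): D after N ✓
(D, R): D after R ✓
(E, L): E after L ✓
(E, N): E after N ✓
(E, R): E after R ✓
(F, D): F after D ✓
(F, L): F after L ✓
(F, N): F after N ✓
(F, R): F after R ✓
(H, D): H after D ✓
(H, L): H after L ✓
(H, N): H after N ✓
(H, P): H after P ✓
(H, R): H after R ✓
(N, L): N after L ✓
(P, L): P after L ✓
(P, N): P after N ✓
(P, R): P after R ✓
... plus 9 further pairs not listed.
Count: 33.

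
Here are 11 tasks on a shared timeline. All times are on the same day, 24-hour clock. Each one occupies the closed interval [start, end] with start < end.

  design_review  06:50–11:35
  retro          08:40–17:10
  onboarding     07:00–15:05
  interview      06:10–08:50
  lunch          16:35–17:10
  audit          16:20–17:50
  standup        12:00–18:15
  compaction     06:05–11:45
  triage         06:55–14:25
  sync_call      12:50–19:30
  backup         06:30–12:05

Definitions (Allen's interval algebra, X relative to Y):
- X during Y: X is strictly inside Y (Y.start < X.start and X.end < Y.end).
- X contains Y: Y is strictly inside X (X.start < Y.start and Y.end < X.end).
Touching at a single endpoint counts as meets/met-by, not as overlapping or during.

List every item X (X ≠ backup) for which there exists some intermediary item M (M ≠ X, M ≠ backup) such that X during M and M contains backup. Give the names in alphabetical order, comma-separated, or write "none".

Target backup = [06:30, 12:05].
Intermediaries M with M contains backup: none.
Union: none.

none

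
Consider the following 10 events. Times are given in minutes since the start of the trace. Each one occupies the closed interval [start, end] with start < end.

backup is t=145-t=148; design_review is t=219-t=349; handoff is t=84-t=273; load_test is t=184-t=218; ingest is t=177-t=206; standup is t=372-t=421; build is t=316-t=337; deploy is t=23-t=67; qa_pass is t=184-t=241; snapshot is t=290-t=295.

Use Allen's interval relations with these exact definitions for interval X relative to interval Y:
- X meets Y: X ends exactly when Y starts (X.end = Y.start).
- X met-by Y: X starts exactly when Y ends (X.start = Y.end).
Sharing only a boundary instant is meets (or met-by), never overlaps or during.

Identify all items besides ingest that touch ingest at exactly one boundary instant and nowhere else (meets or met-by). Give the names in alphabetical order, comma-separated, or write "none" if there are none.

none

Target ingest = [t=177, t=206].
backup [t=145, t=148] → before → no.
build [t=316, t=337] → after → no.
deploy [t=23, t=67] → before → no.
design_review [t=219, t=349] → after → no.
handoff [t=84, t=273] → contains → no.
load_test [t=184, t=218] → overlapped-by → no.
qa_pass [t=184, t=241] → overlapped-by → no.
snapshot [t=290, t=295] → after → no.
standup [t=372, t=421] → after → no.
Result: none.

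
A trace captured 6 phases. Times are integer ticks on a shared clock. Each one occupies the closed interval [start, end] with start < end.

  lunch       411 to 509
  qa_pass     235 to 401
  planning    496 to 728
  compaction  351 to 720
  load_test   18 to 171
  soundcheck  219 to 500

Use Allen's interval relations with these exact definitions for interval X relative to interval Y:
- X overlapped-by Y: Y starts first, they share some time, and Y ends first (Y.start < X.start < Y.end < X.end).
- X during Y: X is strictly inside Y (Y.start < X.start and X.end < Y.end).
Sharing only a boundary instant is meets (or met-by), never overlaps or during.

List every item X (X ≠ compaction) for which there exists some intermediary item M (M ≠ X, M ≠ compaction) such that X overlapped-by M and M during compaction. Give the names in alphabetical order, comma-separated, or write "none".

planning

Target compaction = [351, 720].
Intermediaries M with M during compaction: lunch.
Via lunch — items with X overlapped-by lunch: planning.
Union: planning.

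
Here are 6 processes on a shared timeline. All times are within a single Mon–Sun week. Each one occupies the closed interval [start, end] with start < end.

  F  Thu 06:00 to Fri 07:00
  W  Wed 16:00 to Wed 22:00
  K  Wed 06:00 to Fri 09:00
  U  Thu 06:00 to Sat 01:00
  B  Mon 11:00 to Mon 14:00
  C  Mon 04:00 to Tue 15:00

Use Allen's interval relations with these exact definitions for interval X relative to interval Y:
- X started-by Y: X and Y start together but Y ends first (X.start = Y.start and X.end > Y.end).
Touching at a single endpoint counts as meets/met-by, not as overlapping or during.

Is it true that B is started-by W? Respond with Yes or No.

No

B = [Mon 11:00, Mon 14:00], W = [Wed 16:00, Wed 22:00].
Actual relation of B to W: before.
Asked whether 'started-by' holds → No.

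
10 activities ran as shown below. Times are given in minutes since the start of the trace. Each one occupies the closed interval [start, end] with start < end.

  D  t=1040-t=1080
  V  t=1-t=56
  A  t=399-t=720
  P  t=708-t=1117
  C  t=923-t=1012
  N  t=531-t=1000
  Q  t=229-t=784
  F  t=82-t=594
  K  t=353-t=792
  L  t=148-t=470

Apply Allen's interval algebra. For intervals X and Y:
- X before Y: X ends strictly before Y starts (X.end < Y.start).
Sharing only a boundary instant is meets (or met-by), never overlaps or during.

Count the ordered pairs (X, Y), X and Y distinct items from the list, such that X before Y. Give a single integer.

24

Checking all 90 ordered pairs for relation 'before'; matching pairs in alphabetical order:
(A, C): A before C ✓
(A, D): A before D ✓
(C, D): C before D ✓
(F, C): F before C ✓
(F, D): F before D ✓
(F, P): F before P ✓
(K, C): K before C ✓
(K, D): K before D ✓
(L, C): L before C ✓
(L, D): L before D ✓
(L, N): L before N ✓
(L, P): L before P ✓
(N, D): N before D ✓
(Q, C): Q before C ✓
(Q, D): Q before D ✓
(V, A): V before A ✓
(V, C): V before C ✓
(V, D): V before D ✓
(V, F): V before F ✓
(V, K): V before K ✓
(V, L): V before L ✓
(V, N): V before N ✓
(V, P): V before P ✓
(V, Q): V before Q ✓
Count: 24.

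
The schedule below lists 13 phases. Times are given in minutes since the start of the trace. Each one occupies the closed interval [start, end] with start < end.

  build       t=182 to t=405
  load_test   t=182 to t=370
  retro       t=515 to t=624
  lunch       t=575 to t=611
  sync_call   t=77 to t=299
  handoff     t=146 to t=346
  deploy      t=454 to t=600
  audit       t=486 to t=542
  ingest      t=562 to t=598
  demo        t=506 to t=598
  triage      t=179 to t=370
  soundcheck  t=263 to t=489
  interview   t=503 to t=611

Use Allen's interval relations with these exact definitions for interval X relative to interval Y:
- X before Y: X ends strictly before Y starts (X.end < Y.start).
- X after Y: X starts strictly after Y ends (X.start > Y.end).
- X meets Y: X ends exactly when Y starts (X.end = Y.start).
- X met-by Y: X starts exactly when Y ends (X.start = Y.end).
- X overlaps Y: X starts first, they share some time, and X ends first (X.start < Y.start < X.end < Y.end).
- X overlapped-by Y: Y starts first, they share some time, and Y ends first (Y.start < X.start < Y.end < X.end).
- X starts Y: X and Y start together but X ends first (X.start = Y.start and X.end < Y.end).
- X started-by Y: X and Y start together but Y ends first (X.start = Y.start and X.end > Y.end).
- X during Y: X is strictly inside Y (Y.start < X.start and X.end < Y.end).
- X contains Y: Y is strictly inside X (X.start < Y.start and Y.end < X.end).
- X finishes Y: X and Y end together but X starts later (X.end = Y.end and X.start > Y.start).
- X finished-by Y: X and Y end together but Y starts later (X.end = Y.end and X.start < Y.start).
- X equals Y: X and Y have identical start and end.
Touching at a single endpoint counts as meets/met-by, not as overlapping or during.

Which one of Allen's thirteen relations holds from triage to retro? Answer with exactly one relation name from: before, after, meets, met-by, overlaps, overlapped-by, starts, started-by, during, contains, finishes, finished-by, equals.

triage = [t=179, t=370]; retro = [t=515, t=624].
Compare endpoints: triage.start < retro.start, triage.start < retro.end, triage.end < retro.start, triage.end < retro.end.
That pattern is 'before'.

before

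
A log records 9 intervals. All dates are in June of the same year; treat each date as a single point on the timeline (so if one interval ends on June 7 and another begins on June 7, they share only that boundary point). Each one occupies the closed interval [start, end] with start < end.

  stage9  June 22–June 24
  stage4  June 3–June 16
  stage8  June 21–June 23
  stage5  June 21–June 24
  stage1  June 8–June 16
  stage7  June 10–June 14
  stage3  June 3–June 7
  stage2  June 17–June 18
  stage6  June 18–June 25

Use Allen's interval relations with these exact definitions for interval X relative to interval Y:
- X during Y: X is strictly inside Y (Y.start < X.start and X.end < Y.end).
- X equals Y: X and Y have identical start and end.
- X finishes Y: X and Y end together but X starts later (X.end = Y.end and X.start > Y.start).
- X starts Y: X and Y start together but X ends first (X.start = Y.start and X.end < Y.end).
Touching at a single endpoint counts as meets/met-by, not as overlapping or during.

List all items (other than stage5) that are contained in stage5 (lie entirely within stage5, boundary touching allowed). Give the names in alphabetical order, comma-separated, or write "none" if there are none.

stage8, stage9

Target stage5 = [June 21, June 24].
stage1 [June 8, June 16] → before → no.
stage2 [June 17, June 18] → before → no.
stage3 [June 3, June 7] → before → no.
stage4 [June 3, June 16] → before → no.
stage6 [June 18, June 25] → contains → no.
stage7 [June 10, June 14] → before → no.
stage8 [June 21, June 23] → starts → yes.
stage9 [June 22, June 24] → finishes → yes.
Result: stage8, stage9.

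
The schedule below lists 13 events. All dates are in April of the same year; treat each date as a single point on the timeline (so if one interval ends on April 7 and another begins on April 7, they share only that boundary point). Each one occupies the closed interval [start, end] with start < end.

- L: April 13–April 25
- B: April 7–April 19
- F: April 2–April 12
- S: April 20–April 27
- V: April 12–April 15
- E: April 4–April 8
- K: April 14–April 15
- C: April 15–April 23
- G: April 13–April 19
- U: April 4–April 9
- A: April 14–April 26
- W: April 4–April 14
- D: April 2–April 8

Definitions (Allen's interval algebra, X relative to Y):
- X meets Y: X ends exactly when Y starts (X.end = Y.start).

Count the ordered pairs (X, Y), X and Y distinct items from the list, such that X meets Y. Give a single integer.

Checking all 156 ordered pairs for relation 'meets'; matching pairs in alphabetical order:
(F, V): F meets V ✓
(K, C): K meets C ✓
(V, C): V meets C ✓
(W, A): W meets A ✓
(W, K): W meets K ✓
Count: 5.

5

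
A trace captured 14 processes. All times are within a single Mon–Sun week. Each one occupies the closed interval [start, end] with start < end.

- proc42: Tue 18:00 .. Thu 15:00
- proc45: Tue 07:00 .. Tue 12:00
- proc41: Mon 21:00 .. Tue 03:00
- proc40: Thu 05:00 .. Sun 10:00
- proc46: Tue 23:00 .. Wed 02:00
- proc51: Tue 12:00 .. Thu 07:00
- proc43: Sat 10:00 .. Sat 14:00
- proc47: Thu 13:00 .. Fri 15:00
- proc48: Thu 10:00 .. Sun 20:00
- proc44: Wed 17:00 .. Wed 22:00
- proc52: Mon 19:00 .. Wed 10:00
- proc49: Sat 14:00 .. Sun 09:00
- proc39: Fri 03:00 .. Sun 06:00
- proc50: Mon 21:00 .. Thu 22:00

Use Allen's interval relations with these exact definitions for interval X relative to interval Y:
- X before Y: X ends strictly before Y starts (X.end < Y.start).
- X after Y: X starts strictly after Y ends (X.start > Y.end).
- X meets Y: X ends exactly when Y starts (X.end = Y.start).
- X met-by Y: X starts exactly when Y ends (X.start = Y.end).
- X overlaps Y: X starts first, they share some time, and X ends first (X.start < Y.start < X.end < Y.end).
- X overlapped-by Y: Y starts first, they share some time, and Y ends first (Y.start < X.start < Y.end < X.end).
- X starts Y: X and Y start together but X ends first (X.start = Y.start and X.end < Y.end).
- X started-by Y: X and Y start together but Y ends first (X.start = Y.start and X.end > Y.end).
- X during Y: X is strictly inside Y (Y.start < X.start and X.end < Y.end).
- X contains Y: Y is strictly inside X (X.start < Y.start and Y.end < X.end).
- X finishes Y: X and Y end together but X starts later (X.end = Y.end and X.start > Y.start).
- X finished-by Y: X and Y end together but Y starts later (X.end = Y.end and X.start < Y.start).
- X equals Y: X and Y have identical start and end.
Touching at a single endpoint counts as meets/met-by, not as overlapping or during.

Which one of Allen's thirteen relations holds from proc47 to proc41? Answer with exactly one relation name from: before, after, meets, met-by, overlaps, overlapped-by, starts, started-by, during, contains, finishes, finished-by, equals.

after

proc47 = [Thu 13:00, Fri 15:00]; proc41 = [Mon 21:00, Tue 03:00].
Compare endpoints: proc47.start > proc41.start, proc47.start > proc41.end, proc47.end > proc41.start, proc47.end > proc41.end.
That pattern is 'after'.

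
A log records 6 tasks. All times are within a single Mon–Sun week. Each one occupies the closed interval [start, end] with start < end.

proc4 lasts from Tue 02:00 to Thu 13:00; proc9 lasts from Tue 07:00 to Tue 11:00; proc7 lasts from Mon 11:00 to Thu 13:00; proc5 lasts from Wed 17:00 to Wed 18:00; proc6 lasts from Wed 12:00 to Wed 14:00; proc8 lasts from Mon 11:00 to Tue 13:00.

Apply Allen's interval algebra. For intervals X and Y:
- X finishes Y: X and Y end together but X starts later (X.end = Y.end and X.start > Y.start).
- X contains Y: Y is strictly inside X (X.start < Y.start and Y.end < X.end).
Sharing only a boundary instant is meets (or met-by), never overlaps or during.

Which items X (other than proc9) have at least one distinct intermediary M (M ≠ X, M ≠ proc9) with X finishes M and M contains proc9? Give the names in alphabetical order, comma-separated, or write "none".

Target proc9 = [Tue 07:00, Tue 11:00].
Intermediaries M with M contains proc9: proc4, proc7, proc8.
Via proc4 — items with X finishes proc4: none.
Via proc7 — items with X finishes proc7: proc4.
Via proc8 — items with X finishes proc8: none.
Union: proc4.

proc4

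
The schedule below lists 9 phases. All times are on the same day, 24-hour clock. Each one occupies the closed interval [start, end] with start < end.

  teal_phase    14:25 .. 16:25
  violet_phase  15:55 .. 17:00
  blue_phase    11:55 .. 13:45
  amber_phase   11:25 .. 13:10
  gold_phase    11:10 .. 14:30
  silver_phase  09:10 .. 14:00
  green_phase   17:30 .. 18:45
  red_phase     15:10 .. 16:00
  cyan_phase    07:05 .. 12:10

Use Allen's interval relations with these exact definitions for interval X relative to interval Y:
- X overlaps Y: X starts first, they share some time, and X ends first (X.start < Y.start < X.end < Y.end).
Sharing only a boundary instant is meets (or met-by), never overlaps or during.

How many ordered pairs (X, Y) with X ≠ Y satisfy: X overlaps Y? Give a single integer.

Checking all 72 ordered pairs for relation 'overlaps'; matching pairs in alphabetical order:
(amber_phase, blue_phase): amber_phase overlaps blue_phase ✓
(cyan_phase, amber_phase): cyan_phase overlaps amber_phase ✓
(cyan_phase, blue_phase): cyan_phase overlaps blue_phase ✓
(cyan_phase, gold_phase): cyan_phase overlaps gold_phase ✓
(cyan_phase, silver_phase): cyan_phase overlaps silver_phase ✓
(gold_phase, teal_phase): gold_phase overlaps teal_phase ✓
(red_phase, violet_phase): red_phase overlaps violet_phase ✓
(silver_phase, gold_phase): silver_phase overlaps gold_phase ✓
(teal_phase, violet_phase): teal_phase overlaps violet_phase ✓
Count: 9.

9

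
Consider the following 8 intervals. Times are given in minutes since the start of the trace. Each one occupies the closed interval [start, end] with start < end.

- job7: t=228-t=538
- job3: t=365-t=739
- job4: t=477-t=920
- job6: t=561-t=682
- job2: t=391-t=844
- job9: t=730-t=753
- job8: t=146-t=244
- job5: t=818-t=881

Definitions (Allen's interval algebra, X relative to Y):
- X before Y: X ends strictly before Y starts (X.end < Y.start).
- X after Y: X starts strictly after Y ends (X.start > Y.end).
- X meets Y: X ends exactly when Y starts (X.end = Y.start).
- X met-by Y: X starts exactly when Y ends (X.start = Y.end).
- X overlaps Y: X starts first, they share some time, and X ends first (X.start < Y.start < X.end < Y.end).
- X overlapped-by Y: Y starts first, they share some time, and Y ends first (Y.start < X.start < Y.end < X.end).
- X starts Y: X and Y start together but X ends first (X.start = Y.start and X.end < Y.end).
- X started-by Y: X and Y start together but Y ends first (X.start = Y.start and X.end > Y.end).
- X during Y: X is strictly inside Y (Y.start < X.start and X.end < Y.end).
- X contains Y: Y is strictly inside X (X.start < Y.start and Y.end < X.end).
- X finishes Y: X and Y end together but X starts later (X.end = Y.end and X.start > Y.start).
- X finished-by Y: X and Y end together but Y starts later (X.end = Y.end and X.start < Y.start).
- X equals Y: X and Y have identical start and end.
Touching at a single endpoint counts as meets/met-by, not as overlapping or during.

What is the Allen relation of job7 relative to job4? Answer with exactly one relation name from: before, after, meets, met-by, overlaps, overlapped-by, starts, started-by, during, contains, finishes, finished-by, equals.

job7 = [t=228, t=538]; job4 = [t=477, t=920].
Compare endpoints: job7.start < job4.start, job7.start < job4.end, job7.end > job4.start, job7.end < job4.end.
That pattern is 'overlaps'.

overlaps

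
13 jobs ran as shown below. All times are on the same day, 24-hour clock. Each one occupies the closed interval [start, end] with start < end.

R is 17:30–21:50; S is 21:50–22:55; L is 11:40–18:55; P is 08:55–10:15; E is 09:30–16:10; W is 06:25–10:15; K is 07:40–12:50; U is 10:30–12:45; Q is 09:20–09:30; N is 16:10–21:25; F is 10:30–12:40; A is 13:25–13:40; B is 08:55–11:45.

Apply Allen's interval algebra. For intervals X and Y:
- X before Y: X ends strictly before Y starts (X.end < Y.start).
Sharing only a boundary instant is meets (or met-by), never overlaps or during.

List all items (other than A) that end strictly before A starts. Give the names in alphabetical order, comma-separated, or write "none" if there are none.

B, F, K, P, Q, U, W

Target A = [13:25, 13:40].
B [08:55, 11:45] → before → yes.
E [09:30, 16:10] → contains → no.
F [10:30, 12:40] → before → yes.
K [07:40, 12:50] → before → yes.
L [11:40, 18:55] → contains → no.
N [16:10, 21:25] → after → no.
P [08:55, 10:15] → before → yes.
Q [09:20, 09:30] → before → yes.
R [17:30, 21:50] → after → no.
S [21:50, 22:55] → after → no.
U [10:30, 12:45] → before → yes.
W [06:25, 10:15] → before → yes.
Result: B, F, K, P, Q, U, W.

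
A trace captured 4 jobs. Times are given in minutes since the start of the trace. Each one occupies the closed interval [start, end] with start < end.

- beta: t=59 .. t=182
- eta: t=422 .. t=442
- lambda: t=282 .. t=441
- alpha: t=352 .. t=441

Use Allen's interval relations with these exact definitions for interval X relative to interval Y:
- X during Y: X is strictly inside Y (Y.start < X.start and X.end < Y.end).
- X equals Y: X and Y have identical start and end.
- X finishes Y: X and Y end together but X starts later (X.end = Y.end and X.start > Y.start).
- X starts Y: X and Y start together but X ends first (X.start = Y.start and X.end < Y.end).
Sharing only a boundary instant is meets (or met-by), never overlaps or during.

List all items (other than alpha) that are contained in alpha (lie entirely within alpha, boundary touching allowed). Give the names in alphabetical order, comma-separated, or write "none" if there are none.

none

Target alpha = [t=352, t=441].
beta [t=59, t=182] → before → no.
eta [t=422, t=442] → overlapped-by → no.
lambda [t=282, t=441] → finished-by → no.
Result: none.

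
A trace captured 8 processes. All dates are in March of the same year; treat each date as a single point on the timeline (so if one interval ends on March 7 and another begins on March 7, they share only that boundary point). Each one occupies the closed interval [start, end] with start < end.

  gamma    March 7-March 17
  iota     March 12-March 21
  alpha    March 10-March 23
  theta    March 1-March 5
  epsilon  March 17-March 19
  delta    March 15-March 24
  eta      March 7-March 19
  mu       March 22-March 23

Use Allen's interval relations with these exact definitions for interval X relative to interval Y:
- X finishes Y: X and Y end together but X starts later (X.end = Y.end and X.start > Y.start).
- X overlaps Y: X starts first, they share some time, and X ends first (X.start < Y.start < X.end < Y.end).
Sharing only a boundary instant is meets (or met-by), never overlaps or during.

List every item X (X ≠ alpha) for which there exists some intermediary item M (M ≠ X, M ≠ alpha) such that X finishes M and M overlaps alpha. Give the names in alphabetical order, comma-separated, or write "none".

Target alpha = [March 10, March 23].
Intermediaries M with M overlaps alpha: eta, gamma.
Via eta — items with X finishes eta: epsilon.
Via gamma — items with X finishes gamma: none.
Union: epsilon.

epsilon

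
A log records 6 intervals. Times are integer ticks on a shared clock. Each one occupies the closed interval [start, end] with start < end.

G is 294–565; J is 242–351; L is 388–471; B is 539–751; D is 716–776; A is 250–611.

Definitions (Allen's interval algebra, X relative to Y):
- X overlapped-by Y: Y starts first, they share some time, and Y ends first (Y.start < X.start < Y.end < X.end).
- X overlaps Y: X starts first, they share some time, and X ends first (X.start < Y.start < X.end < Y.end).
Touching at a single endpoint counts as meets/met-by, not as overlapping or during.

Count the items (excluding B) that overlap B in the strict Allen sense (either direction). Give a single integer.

Target B = [539, 751].
A [250, 611] → overlaps → counts.
D [716, 776] → overlapped-by → counts.
G [294, 565] → overlaps → counts.
J [242, 351] → before → no.
L [388, 471] → before → no.
Total: 3.

3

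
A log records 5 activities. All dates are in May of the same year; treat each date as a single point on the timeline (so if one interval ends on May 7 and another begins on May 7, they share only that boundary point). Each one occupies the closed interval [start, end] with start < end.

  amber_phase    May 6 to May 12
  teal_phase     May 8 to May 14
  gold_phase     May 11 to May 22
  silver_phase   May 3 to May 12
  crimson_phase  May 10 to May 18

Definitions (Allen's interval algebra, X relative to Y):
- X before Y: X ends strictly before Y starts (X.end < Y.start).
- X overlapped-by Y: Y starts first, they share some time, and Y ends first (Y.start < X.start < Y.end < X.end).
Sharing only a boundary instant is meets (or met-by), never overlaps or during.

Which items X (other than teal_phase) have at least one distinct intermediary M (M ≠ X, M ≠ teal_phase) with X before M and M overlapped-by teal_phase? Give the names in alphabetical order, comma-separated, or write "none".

Target teal_phase = [May 8, May 14].
Intermediaries M with M overlapped-by teal_phase: crimson_phase, gold_phase.
Via crimson_phase — items with X before crimson_phase: none.
Via gold_phase — items with X before gold_phase: none.
Union: none.

none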